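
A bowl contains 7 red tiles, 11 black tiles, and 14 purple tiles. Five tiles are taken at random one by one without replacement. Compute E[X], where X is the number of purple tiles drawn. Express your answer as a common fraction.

35/16

By linearity of expectation, E[X] = Σ P(draw i is purple); by symmetry each draw (even without replacement) has P(purple) = 14/32.
E[X] = 5 · 14/32 = 35/16 ≈ 2.1875.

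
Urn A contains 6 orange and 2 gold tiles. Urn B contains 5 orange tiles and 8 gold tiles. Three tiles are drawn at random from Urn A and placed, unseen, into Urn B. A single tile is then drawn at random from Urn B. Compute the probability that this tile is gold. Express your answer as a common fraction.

Condition on how many of the transferred tiles are gold (from Urn A: 2 gold of 8; then Urn B has 16 total).
  0 gold: C(2,0)C(6,3)/C(8,3) = 5/14; then P = 8/16
  1 gold: C(2,1)C(6,2)/C(8,3) = 15/28; then P = 9/16
  2 gold: C(2,2)C(6,1)/C(8,3) = 3/28; then P = 10/16
P(gold from Urn B) = 35/64 ≈ 0.5469.

35/64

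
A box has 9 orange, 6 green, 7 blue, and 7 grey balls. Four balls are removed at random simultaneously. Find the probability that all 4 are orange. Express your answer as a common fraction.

2/377

Unordered draws without replacement: count favorable combinations over C(29,4).
Favorable = C(9,4) · C(6,0) · C(7,0) · C(7,0) = 126; total = C(29,4) = 23751.
P = 126/23751 = 2/377 ≈ 0.0053.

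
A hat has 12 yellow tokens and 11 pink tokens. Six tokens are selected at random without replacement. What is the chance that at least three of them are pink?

Sum the hypergeometric tail for j = 3,…,6 pink tokens.
Favorable = C(11,3)·C(12,3) + C(11,4)·C(12,2) + C(11,5)·C(12,1) + C(11,6)·C(12,0) = 64086; total = C(23,6) = 100947.
P = 64086/100947 = 1942/3059 ≈ 0.6348.

1942/3059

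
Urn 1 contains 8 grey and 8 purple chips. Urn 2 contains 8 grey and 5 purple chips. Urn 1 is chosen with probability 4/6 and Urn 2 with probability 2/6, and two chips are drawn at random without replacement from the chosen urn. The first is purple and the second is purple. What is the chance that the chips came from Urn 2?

P(E | Urn 1) = 7/30; P(E | Urn 2) = 5/39.
P(E) = 2/3·7/30 + 1/3·5/39 = 116/585.
By Bayes' rule, P(Urn 2 | E) = 5/117 / 116/585 = 25/116 ≈ 0.2155.

25/116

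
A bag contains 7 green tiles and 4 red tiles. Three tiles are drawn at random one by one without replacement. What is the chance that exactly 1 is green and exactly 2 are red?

14/55

Unordered draws without replacement: count favorable combinations over C(11,3).
Favorable = C(7,1) · C(4,2) = 42; total = C(11,3) = 165.
P = 42/165 = 14/55 ≈ 0.2545.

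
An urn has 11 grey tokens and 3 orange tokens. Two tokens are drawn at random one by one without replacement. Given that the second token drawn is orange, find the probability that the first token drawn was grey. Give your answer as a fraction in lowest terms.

11/13

P(first=grey and the second token drawn is orange) = (11/14)·(3/13) = 33/182.
P(the second token drawn is orange) = Σ over first color = 33/182 + 3/91 = 3/14.
By Bayes, P(first=grey | the second token drawn is orange) = 33/182 / 3/14 = 11/13 ≈ 0.8462.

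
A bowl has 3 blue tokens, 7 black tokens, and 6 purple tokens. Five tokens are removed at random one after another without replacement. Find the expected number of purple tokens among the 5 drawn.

15/8

By linearity of expectation, E[X] = Σ P(draw i is purple); by symmetry each draw (even without replacement) has P(purple) = 6/16.
E[X] = 5 · 6/16 = 15/8 ≈ 1.8750.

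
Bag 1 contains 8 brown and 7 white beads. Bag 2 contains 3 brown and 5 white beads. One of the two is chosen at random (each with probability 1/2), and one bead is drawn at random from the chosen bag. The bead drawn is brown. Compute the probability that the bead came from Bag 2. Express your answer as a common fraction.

P(brown | Bag 1) = 8/15; P(brown | Bag 2) = 3/8.
P(brown) = 1/2·8/15 + 1/2·3/8 = 109/240.
By Bayes' rule, P(Bag 2 | brown) = 3/16 / 109/240 = 45/109 ≈ 0.4128.

45/109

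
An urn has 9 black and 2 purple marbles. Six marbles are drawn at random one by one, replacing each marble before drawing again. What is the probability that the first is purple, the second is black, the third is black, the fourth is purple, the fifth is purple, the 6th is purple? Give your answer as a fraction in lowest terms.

Multiply the conditional probability of each draw in order, with replacement (the composition resets each draw).
P = (2/11) · (9/11) · (9/11) · (2/11) · (2/11) · (2/11) = 1296/1771561 ≈ 0.0007.

1296/1771561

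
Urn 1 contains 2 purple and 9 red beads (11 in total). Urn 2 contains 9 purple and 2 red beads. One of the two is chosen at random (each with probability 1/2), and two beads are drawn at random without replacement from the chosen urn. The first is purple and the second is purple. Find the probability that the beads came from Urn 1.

1/37

P(E | Urn 1) = 1/55; P(E | Urn 2) = 36/55.
P(E) = 1/2·1/55 + 1/2·36/55 = 37/110.
By Bayes' rule, P(Urn 1 | E) = 1/110 / 37/110 = 1/37 ≈ 0.0270.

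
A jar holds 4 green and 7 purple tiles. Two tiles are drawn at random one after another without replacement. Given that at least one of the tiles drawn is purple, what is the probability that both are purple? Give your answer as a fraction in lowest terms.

3/7

P(both purple) = C(7,2)/C(11,2) = 21/55; P(at least one purple) = 1 − C(4,2)/C(11,2) = 49/55.
Since 'both purple' ⊆ 'at least one purple', P(both | at least one) = 21/55 / 49/55 = 3/7 ≈ 0.4286.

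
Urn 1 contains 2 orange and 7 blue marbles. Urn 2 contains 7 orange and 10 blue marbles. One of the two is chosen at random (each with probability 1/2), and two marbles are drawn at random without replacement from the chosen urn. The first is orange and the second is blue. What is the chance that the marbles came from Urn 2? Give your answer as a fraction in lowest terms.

P(E | Urn 1) = 7/36; P(E | Urn 2) = 35/136.
P(E) = 1/2·7/36 + 1/2·35/136 = 553/2448.
By Bayes' rule, P(Urn 2 | E) = 35/272 / 553/2448 = 45/79 ≈ 0.5696.

45/79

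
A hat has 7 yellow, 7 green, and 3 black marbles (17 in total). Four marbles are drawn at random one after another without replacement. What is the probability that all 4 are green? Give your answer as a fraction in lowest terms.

Unordered draws without replacement: count favorable combinations over C(17,4).
Favorable = C(7,0) · C(7,4) · C(3,0) = 35; total = C(17,4) = 2380.
P = 35/2380 = 1/68 ≈ 0.0147.

1/68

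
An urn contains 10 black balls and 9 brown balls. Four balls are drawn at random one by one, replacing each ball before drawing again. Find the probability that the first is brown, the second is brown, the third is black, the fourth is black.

Multiply the conditional probability of each draw in order, with replacement (the composition resets each draw).
P = (9/19) · (9/19) · (10/19) · (10/19) = 8100/130321 ≈ 0.0622.

8100/130321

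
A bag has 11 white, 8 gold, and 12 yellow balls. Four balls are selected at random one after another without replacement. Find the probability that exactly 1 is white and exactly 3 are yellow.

484/6293

Unordered draws without replacement: count favorable combinations over C(31,4).
Favorable = C(11,1) · C(8,0) · C(12,3) = 2420; total = C(31,4) = 31465.
P = 2420/31465 = 484/6293 ≈ 0.0769.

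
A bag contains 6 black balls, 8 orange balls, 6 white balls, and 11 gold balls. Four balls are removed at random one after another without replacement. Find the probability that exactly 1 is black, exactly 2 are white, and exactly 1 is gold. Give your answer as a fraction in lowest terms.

Unordered draws without replacement: count favorable combinations over C(31,4).
Favorable = C(6,1) · C(8,0) · C(6,2) · C(11,1) = 990; total = C(31,4) = 31465.
P = 990/31465 = 198/6293 ≈ 0.0315.

198/6293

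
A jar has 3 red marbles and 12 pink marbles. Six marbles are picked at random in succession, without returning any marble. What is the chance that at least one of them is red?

53/65

Use the complement: P(at least one red) = 1 − P(no red).
P(none) = C(12,6)/C(15,6) = 924/5005.
So P = 1 − 924/5005 = 53/65 ≈ 0.8154.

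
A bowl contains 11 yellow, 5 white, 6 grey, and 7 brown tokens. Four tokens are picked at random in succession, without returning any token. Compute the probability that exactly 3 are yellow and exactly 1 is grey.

Unordered draws without replacement: count favorable combinations over C(29,4).
Favorable = C(11,3) · C(5,0) · C(6,1) · C(7,0) = 990; total = C(29,4) = 23751.
P = 990/23751 = 110/2639 ≈ 0.0417.

110/2639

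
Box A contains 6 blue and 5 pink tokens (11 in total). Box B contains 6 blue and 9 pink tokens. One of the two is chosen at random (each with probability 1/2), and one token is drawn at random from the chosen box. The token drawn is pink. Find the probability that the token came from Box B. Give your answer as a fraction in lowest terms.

P(pink | Box A) = 5/11; P(pink | Box B) = 3/5.
P(pink) = 1/2·5/11 + 1/2·3/5 = 29/55.
By Bayes' rule, P(Box B | pink) = 3/10 / 29/55 = 33/58 ≈ 0.5690.

33/58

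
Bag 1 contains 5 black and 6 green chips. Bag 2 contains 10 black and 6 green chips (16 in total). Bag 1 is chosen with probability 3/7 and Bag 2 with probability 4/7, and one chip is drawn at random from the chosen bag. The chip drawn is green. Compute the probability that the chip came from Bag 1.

12/23

P(green | Bag 1) = 6/11; P(green | Bag 2) = 3/8.
P(green) = 3/7·6/11 + 4/7·3/8 = 69/154.
By Bayes' rule, P(Bag 1 | green) = 18/77 / 69/154 = 12/23 ≈ 0.5217.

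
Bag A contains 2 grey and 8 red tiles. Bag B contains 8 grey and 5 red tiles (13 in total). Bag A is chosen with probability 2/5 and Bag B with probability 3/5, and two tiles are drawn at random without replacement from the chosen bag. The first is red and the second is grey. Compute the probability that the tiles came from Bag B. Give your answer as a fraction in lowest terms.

P(E | Bag A) = 8/45; P(E | Bag B) = 10/39.
P(E) = 2/5·8/45 + 3/5·10/39 = 658/2925.
By Bayes' rule, P(Bag B | E) = 2/13 / 658/2925 = 225/329 ≈ 0.6839.

225/329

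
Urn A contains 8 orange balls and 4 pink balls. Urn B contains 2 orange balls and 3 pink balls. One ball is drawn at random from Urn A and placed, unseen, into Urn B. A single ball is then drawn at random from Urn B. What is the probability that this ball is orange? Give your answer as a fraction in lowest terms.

Condition on how many of the transferred balls are orange (from Urn A: 8 orange of 12; then Urn B has 6 total).
  0 orange: C(8,0)C(4,1)/C(12,1) = 1/3; then P = 2/6
  1 orange: C(8,1)C(4,0)/C(12,1) = 2/3; then P = 3/6
P(orange from Urn B) = 4/9 ≈ 0.4444.

4/9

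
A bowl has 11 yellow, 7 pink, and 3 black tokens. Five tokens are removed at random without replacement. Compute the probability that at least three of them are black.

1/133

Sum the hypergeometric tail for j = 3,…,3 black tokens.
Favorable = C(3,3)·C(18,2) = 153; total = C(21,5) = 20349.
P = 153/20349 = 1/133 ≈ 0.0075.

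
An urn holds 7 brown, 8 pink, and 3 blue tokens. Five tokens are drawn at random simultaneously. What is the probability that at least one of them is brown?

193/204

Use the complement: P(at least one brown) = 1 − P(no brown).
P(none) = C(11,5)/C(18,5) = 462/8568.
So P = 1 − 462/8568 = 193/204 ≈ 0.9461.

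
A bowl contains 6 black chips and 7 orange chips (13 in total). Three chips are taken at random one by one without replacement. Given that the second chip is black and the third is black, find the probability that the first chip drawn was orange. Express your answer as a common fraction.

P(first=orange and the second chip is black and the third is black) = (7/13)·(6/12)·(5/11) = 35/286.
P(E) = Σ over first color = 10/143 + 35/286 = 5/26.
By Bayes, P(first=orange | E) = 35/286 / 5/26 = 7/11 ≈ 0.6364.

7/11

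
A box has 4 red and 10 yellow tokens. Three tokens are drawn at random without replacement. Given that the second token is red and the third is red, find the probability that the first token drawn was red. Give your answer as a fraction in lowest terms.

1/6

P(first=red and the second token is red and the third is red) = (4/14)·(3/13)·(2/12) = 1/91.
P(E) = Σ over first color = 1/91 + 5/91 = 6/91.
By Bayes, P(first=red | E) = 1/91 / 6/91 = 1/6 ≈ 0.1667.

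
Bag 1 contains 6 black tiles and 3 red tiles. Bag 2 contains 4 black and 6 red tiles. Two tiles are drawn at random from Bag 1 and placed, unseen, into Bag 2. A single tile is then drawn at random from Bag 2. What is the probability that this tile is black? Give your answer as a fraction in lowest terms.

Condition on how many of the transferred tiles are black (from Bag 1: 6 black of 9; then Bag 2 has 12 total).
  0 black: C(6,0)C(3,2)/C(9,2) = 1/12; then P = 4/12
  1 black: C(6,1)C(3,1)/C(9,2) = 1/2; then P = 5/12
  2 black: C(6,2)C(3,0)/C(9,2) = 5/12; then P = 6/12
P(black from Bag 2) = 4/9 ≈ 0.4444.

4/9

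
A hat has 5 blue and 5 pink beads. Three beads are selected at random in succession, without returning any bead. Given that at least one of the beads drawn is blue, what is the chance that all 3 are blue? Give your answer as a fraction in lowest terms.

P(all 3 blue) = C(5,3)/C(10,3) = 1/12; P(at least one blue) = 1 − C(5,3)/C(10,3) = 11/12.
Since 'all 3 blue' ⊆ 'at least one blue', P(all 3 | at least one) = 1/12 / 11/12 = 1/11 ≈ 0.0909.

1/11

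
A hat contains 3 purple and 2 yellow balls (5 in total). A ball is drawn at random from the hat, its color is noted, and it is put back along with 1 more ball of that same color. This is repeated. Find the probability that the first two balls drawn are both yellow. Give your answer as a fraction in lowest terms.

1/5

After a yellow draw the hat holds 3 yellow out of 6.
P = (2/5)·(3/6) = 1/5 ≈ 0.2000.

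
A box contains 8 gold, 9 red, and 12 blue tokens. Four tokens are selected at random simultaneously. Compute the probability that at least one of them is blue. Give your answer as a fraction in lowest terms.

Use the complement: P(at least one blue) = 1 − P(no blue).
P(none) = C(17,4)/C(29,4) = 2380/23751.
So P = 1 − 2380/23751 = 3053/3393 ≈ 0.8998.

3053/3393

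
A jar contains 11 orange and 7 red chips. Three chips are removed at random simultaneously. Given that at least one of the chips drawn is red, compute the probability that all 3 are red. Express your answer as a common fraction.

P(all 3 red) = C(7,3)/C(18,3) = 35/816; P(at least one red) = 1 − C(11,3)/C(18,3) = 217/272.
Since 'all 3 red' ⊆ 'at least one red', P(all 3 | at least one) = 35/816 / 217/272 = 5/93 ≈ 0.0538.

5/93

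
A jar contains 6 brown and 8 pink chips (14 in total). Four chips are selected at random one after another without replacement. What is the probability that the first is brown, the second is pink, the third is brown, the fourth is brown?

Multiply the conditional probability of each draw in order, without replacement, so each draw removes one from its color and from the total.
P = (6/14) · (8/13) · (5/12) · (4/11) = 40/1001 ≈ 0.0400.

40/1001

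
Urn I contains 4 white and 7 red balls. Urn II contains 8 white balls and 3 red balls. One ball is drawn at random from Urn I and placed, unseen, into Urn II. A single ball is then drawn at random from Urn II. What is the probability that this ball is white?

23/33

Condition on how many of the transferred balls are white (from Urn I: 4 white of 11; then Urn II has 12 total).
  0 white: C(4,0)C(7,1)/C(11,1) = 7/11; then P = 8/12
  1 white: C(4,1)C(7,0)/C(11,1) = 4/11; then P = 9/12
P(white from Urn II) = 23/33 ≈ 0.6970.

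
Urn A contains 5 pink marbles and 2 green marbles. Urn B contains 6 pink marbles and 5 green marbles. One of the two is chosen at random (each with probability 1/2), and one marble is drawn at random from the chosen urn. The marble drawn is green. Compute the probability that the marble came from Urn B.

P(green | Urn A) = 2/7; P(green | Urn B) = 5/11.
P(green) = 1/2·2/7 + 1/2·5/11 = 57/154.
By Bayes' rule, P(Urn B | green) = 5/22 / 57/154 = 35/57 ≈ 0.6140.

35/57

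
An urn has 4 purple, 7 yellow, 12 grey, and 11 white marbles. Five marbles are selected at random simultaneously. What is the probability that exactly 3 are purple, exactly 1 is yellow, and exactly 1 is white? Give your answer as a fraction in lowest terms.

7/6324

Unordered draws without replacement: count favorable combinations over C(34,5).
Favorable = C(4,3) · C(7,1) · C(12,0) · C(11,1) = 308; total = C(34,5) = 278256.
P = 308/278256 = 7/6324 ≈ 0.0011.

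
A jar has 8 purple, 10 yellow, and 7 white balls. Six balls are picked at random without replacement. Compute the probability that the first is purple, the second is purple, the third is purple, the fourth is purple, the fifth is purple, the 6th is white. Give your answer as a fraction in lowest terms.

7/18975

Multiply the conditional probability of each draw in order, without replacement, so each draw removes one from its color and from the total.
P = (8/25) · (7/24) · (6/23) · (5/22) · (4/21) · (7/20) = 7/18975 ≈ 0.0004.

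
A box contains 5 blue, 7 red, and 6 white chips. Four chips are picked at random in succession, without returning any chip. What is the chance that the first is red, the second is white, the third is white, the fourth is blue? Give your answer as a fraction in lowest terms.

35/2448

Multiply the conditional probability of each draw in order, without replacement, so each draw removes one from its color and from the total.
P = (7/18) · (6/17) · (5/16) · (5/15) = 35/2448 ≈ 0.0143.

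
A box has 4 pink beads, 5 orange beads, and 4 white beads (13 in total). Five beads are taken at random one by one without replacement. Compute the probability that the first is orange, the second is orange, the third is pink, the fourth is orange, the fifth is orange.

Multiply the conditional probability of each draw in order, without replacement, so each draw removes one from its color and from the total.
P = (5/13) · (4/12) · (4/11) · (3/10) · (2/9) = 4/1287 ≈ 0.0031.

4/1287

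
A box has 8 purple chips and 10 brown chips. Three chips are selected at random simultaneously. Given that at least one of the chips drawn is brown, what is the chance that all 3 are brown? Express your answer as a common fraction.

3/19

P(all 3 brown) = C(10,3)/C(18,3) = 5/34; P(at least one brown) = 1 − C(8,3)/C(18,3) = 95/102.
Since 'all 3 brown' ⊆ 'at least one brown', P(all 3 | at least one) = 5/34 / 95/102 = 3/19 ≈ 0.1579.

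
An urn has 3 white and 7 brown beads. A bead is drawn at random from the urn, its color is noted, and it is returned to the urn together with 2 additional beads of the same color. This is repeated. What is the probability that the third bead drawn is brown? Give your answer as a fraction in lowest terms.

7/10

Sum over the four possibilities for the first two draws (brown/not-brown each), tracking how the brown count and total change by +2 per draw.
P(third is brown) = 7/10 ≈ 0.7000. (In a Pólya urn every draw has the same marginal probability 7/10.)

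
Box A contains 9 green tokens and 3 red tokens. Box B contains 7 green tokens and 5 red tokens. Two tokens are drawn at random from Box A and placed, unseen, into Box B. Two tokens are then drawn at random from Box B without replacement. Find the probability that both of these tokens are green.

705/2002

Condition on how many of the transferred tokens are green (from Box A: 9 green of 12; then Box B has 14 total).
  0 green: C(9,0)C(3,2)/C(12,2) = 1/22; then P = C(7,2)/C(14,2) = 3/13
  1 green: C(9,1)C(3,1)/C(12,2) = 9/22; then P = C(8,2)/C(14,2) = 4/13
  2 green: C(9,2)C(3,0)/C(12,2) = 6/11; then P = C(9,2)/C(14,2) = 36/91
P(both green) = 705/2002 ≈ 0.3521.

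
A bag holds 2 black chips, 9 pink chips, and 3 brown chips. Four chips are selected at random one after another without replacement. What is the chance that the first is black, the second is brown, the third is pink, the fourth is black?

Multiply the conditional probability of each draw in order, without replacement, so each draw removes one from its color and from the total.
P = (2/14) · (3/13) · (9/12) · (1/11) = 9/4004 ≈ 0.0022.

9/4004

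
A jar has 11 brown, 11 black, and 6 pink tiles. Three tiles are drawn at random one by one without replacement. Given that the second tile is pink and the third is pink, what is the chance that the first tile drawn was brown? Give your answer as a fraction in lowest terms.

P(first=brown and the second tile is pink and the third is pink) = (11/28)·(6/27)·(5/26) = 55/3276.
P(E) = Σ over first color = 55/3276 + 55/3276 + 5/819 = 5/126.
By Bayes, P(first=brown | E) = 55/3276 / 5/126 = 11/26 ≈ 0.4231.

11/26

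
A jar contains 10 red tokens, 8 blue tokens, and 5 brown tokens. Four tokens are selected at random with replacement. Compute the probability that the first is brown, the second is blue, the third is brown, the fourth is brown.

1000/279841

Multiply the conditional probability of each draw in order, with replacement (the composition resets each draw).
P = (5/23) · (8/23) · (5/23) · (5/23) = 1000/279841 ≈ 0.0036.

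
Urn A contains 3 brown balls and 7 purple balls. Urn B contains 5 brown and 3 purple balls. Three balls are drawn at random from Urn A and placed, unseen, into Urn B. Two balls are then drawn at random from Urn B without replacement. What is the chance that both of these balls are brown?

Condition on how many of the transferred balls are brown (from Urn A: 3 brown of 10; then Urn B has 11 total).
  0 brown: C(3,0)C(7,3)/C(10,3) = 7/24; then P = C(5,2)/C(11,2) = 2/11
  1 brown: C(3,1)C(7,2)/C(10,3) = 21/40; then P = C(6,2)/C(11,2) = 3/11
  2 brown: C(3,2)C(7,1)/C(10,3) = 7/40; then P = C(7,2)/C(11,2) = 21/55
  3 brown: C(3,3)C(7,0)/C(10,3) = 1/120; then P = C(8,2)/C(11,2) = 28/55
P(both brown) = 147/550 ≈ 0.2673.

147/550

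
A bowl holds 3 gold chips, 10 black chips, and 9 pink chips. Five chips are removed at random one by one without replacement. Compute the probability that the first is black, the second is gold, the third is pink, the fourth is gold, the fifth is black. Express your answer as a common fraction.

Multiply the conditional probability of each draw in order, without replacement, so each draw removes one from its color and from the total.
P = (10/22) · (3/21) · (9/20) · (2/19) · (9/18) = 9/5852 ≈ 0.0015.

9/5852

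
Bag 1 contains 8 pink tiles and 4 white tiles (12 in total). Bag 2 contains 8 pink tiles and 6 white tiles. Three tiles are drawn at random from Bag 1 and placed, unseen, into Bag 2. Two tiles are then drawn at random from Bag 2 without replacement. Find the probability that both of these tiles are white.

Condition on how many of the transferred tiles are white (from Bag 1: 4 white of 12; then Bag 2 has 17 total).
  0 white: C(4,0)C(8,3)/C(12,3) = 14/55; then P = C(6,2)/C(17,2) = 15/136
  1 white: C(4,1)C(8,2)/C(12,3) = 28/55; then P = C(7,2)/C(17,2) = 21/136
  2 white: C(4,2)C(8,1)/C(12,3) = 12/55; then P = C(8,2)/C(17,2) = 7/34
  3 white: C(4,3)C(8,0)/C(12,3) = 1/55; then P = C(9,2)/C(17,2) = 9/34
P(both white) = 117/748 ≈ 0.1564.

117/748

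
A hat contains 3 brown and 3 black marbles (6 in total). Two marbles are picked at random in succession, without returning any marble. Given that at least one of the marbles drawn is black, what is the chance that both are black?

1/4

P(both black) = C(3,2)/C(6,2) = 1/5; P(at least one black) = 1 − C(3,2)/C(6,2) = 4/5.
Since 'both black' ⊆ 'at least one black', P(both | at least one) = 1/5 / 4/5 = 1/4 ≈ 0.2500.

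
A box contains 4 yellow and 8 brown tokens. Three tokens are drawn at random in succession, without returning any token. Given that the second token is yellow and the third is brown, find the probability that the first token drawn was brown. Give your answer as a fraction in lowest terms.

7/10

P(first=brown and the second token is yellow and the third is brown) = (8/12)·(4/11)·(7/10) = 28/165.
P(E) = Σ over first color = 4/55 + 28/165 = 8/33.
By Bayes, P(first=brown | E) = 28/165 / 8/33 = 7/10 ≈ 0.7000.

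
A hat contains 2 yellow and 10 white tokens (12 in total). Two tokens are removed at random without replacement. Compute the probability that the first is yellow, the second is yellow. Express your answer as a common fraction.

Multiply the conditional probability of each draw in order, without replacement, so each draw removes one from its color and from the total.
P = (2/12) · (1/11) = 1/66 ≈ 0.0152.

1/66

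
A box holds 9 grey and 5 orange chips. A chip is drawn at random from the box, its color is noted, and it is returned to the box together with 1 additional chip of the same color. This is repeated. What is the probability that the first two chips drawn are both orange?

After a orange draw the box holds 6 orange out of 15.
P = (5/14)·(6/15) = 1/7 ≈ 0.1429.

1/7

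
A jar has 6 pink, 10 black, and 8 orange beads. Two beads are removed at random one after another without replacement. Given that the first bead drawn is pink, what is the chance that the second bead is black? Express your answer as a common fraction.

After removing 1 pink, the jar has 10 black out of 23 remaining.
P(second is black | given) = 10/23 ≈ 0.4348.

10/23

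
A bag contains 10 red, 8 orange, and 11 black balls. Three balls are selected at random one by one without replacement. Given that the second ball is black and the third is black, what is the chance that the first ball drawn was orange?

P(first=orange and the second ball is black and the third is black) = (8/29)·(11/28)·(10/27) = 220/5481.
P(E) = Σ over first color = 275/5481 + 220/5481 + 55/1218 = 55/406.
By Bayes, P(first=orange | E) = 220/5481 / 55/406 = 8/27 ≈ 0.2963.

8/27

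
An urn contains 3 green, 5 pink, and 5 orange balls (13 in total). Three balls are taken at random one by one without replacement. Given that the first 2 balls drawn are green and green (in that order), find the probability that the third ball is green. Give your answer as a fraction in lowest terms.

1/11

After removing 2 green, the urn has 1 green out of 11 remaining.
P(third is green | given) = 1/11 ≈ 0.0909.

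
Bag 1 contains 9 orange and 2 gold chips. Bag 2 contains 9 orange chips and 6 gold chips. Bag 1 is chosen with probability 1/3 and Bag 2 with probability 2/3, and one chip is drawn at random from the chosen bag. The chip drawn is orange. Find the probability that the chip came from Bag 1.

P(orange | Bag 1) = 9/11; P(orange | Bag 2) = 3/5.
P(orange) = 1/3·9/11 + 2/3·3/5 = 37/55.
By Bayes' rule, P(Bag 1 | orange) = 3/11 / 37/55 = 15/37 ≈ 0.4054.

15/37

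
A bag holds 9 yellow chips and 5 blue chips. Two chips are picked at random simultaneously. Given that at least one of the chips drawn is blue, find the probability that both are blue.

2/11

P(both blue) = C(5,2)/C(14,2) = 10/91; P(at least one blue) = 1 − C(9,2)/C(14,2) = 55/91.
Since 'both blue' ⊆ 'at least one blue', P(both | at least one) = 10/91 / 55/91 = 2/11 ≈ 0.1818.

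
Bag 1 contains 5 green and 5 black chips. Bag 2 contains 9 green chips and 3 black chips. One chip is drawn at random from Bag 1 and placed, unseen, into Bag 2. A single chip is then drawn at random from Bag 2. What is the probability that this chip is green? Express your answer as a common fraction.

Condition on how many of the transferred chips are green (from Bag 1: 5 green of 10; then Bag 2 has 13 total).
  0 green: C(5,0)C(5,1)/C(10,1) = 1/2; then P = 9/13
  1 green: C(5,1)C(5,0)/C(10,1) = 1/2; then P = 10/13
P(green from Bag 2) = 19/26 ≈ 0.7308.

19/26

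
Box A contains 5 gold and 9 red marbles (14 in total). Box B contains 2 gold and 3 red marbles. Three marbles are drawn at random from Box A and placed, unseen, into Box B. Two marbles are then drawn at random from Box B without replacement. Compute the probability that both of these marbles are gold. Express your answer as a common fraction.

79/637

Condition on how many of the transferred marbles are gold (from Box A: 5 gold of 14; then Box B has 8 total).
  0 gold: C(5,0)C(9,3)/C(14,3) = 3/13; then P = C(2,2)/C(8,2) = 1/28
  1 gold: C(5,1)C(9,2)/C(14,3) = 45/91; then P = C(3,2)/C(8,2) = 3/28
  2 gold: C(5,2)C(9,1)/C(14,3) = 45/182; then P = C(4,2)/C(8,2) = 3/14
  3 gold: C(5,3)C(9,0)/C(14,3) = 5/182; then P = C(5,2)/C(8,2) = 5/14
P(both gold) = 79/637 ≈ 0.1240.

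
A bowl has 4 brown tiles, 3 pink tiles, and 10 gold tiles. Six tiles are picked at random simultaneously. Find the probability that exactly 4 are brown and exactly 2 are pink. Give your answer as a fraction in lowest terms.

Unordered draws without replacement: count favorable combinations over C(17,6).
Favorable = C(4,4) · C(3,2) · C(10,0) = 3; total = C(17,6) = 12376.
P = 3/12376 = 3/12376 ≈ 0.0002.

3/12376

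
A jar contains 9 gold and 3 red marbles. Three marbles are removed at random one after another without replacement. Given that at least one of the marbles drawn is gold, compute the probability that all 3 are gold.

P(all 3 gold) = C(9,3)/C(12,3) = 21/55; P(at least one gold) = 1 − C(3,3)/C(12,3) = 219/220.
Since 'all 3 gold' ⊆ 'at least one gold', P(all 3 | at least one) = 21/55 / 219/220 = 28/73 ≈ 0.3836.

28/73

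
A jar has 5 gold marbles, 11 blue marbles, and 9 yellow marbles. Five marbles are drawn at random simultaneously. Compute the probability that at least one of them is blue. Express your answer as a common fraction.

Use the complement: P(at least one blue) = 1 − P(no blue).
P(none) = C(14,5)/C(25,5) = 2002/53130.
So P = 1 − 2002/53130 = 332/345 ≈ 0.9623.

332/345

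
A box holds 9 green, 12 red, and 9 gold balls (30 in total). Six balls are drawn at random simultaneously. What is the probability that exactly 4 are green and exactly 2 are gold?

72/9425

Unordered draws without replacement: count favorable combinations over C(30,6).
Favorable = C(9,4) · C(12,0) · C(9,2) = 4536; total = C(30,6) = 593775.
P = 4536/593775 = 72/9425 ≈ 0.0076.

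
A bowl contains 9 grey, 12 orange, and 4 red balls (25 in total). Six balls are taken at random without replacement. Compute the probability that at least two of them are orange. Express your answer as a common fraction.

Sum the hypergeometric tail for j = 2,…,6 orange balls.
Favorable = C(12,2)·C(13,4) + C(12,3)·C(13,3) + C(12,4)·C(13,2) + C(12,5)·C(13,1) + C(12,6)·C(13,0) = 159940; total = C(25,6) = 177100.
P = 159940/177100 = 727/805 ≈ 0.9031.

727/805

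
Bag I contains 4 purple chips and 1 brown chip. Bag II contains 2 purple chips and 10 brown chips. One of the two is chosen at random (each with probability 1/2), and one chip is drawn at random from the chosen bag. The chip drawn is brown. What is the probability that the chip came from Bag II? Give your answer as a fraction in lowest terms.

P(brown | Bag I) = 1/5; P(brown | Bag II) = 5/6.
P(brown) = 1/2·1/5 + 1/2·5/6 = 31/60.
By Bayes' rule, P(Bag II | brown) = 5/12 / 31/60 = 25/31 ≈ 0.8065.

25/31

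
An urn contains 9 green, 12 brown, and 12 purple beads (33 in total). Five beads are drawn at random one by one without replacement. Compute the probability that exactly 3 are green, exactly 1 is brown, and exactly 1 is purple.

Unordered draws without replacement: count favorable combinations over C(33,5).
Favorable = C(9,3) · C(12,1) · C(12,1) = 12096; total = C(33,5) = 237336.
P = 12096/237336 = 504/9889 ≈ 0.0510.

504/9889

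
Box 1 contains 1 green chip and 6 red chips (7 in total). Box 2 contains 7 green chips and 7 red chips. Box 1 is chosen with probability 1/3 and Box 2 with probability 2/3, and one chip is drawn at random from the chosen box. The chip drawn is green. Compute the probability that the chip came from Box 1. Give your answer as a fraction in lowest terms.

1/8

P(green | Box 1) = 1/7; P(green | Box 2) = 1/2.
P(green) = 1/3·1/7 + 2/3·1/2 = 8/21.
By Bayes' rule, P(Box 1 | green) = 1/21 / 8/21 = 1/8 ≈ 0.1250.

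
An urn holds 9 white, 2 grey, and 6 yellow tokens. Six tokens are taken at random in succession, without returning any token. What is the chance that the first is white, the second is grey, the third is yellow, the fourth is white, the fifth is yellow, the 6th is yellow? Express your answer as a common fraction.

3/1547

Multiply the conditional probability of each draw in order, without replacement, so each draw removes one from its color and from the total.
P = (9/17) · (2/16) · (6/15) · (8/14) · (5/13) · (4/12) = 3/1547 ≈ 0.0019.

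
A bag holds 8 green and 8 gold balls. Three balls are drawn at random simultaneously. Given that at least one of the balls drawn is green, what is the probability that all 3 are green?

P(all 3 green) = C(8,3)/C(16,3) = 1/10; P(at least one green) = 1 − C(8,3)/C(16,3) = 9/10.
Since 'all 3 green' ⊆ 'at least one green', P(all 3 | at least one) = 1/10 / 9/10 = 1/9 ≈ 0.1111.

1/9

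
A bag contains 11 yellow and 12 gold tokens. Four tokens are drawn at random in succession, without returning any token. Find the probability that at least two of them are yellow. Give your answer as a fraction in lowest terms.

Sum the hypergeometric tail for j = 2,…,4 yellow tokens.
Favorable = C(11,2)·C(12,2) + C(11,3)·C(12,1) + C(11,4)·C(12,0) = 5940; total = C(23,4) = 8855.
P = 5940/8855 = 108/161 ≈ 0.6708.

108/161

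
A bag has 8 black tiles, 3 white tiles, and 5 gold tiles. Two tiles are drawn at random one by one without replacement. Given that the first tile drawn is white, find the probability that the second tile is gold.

1/3

After removing 1 white, the bag has 5 gold out of 15 remaining.
P(second is gold | given) = 5/15 = 1/3 ≈ 0.3333.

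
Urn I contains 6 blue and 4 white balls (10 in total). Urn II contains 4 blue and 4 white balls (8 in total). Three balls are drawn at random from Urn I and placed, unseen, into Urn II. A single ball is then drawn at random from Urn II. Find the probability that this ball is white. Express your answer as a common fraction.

Condition on how many of the transferred balls are white (from Urn I: 4 white of 10; then Urn II has 11 total).
  0 white: C(4,0)C(6,3)/C(10,3) = 1/6; then P = 4/11
  1 white: C(4,1)C(6,2)/C(10,3) = 1/2; then P = 5/11
  2 white: C(4,2)C(6,1)/C(10,3) = 3/10; then P = 6/11
  3 white: C(4,3)C(6,0)/C(10,3) = 1/30; then P = 7/11
P(white from Urn II) = 26/55 ≈ 0.4727.

26/55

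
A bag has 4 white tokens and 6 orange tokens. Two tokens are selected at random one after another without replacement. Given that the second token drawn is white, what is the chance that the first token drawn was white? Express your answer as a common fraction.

P(first=white and the second token drawn is white) = (4/10)·(3/9) = 2/15.
P(the second token drawn is white) = Σ over first color = 2/15 + 4/15 = 2/5.
By Bayes, P(first=white | the second token drawn is white) = 2/15 / 2/5 = 1/3 ≈ 0.3333.

1/3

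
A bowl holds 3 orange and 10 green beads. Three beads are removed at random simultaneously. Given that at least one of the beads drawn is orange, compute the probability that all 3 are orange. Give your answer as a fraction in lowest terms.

P(all 3 orange) = C(3,3)/C(13,3) = 1/286; P(at least one orange) = 1 − C(10,3)/C(13,3) = 83/143.
Since 'all 3 orange' ⊆ 'at least one orange', P(all 3 | at least one) = 1/286 / 83/143 = 1/166 ≈ 0.0060.

1/166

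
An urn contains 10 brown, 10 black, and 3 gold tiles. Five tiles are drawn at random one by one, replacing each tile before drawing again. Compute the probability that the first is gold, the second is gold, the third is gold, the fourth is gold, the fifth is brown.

Multiply the conditional probability of each draw in order, with replacement (the composition resets each draw).
P = (3/23) · (3/23) · (3/23) · (3/23) · (10/23) = 810/6436343 ≈ 0.0001.

810/6436343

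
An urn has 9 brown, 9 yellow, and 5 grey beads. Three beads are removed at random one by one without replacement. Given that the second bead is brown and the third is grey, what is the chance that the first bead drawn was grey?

P(first=grey and the second bead is brown and the third is grey) = (5/23)·(9/22)·(4/21) = 30/1771.
P(E) = Σ over first color = 60/1771 + 135/3542 + 30/1771 = 45/506.
By Bayes, P(first=grey | E) = 30/1771 / 45/506 = 4/21 ≈ 0.1905.

4/21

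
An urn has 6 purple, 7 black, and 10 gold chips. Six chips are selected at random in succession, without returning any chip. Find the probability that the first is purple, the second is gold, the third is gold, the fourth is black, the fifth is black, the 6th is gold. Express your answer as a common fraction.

12/4807

Multiply the conditional probability of each draw in order, without replacement, so each draw removes one from its color and from the total.
P = (6/23) · (10/22) · (9/21) · (7/20) · (6/19) · (8/18) = 12/4807 ≈ 0.0025.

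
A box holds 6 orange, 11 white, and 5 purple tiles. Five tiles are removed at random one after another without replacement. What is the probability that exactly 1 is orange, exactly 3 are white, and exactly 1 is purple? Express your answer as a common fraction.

25/133

Unordered draws without replacement: count favorable combinations over C(22,5).
Favorable = C(6,1) · C(11,3) · C(5,1) = 4950; total = C(22,5) = 26334.
P = 4950/26334 = 25/133 ≈ 0.1880.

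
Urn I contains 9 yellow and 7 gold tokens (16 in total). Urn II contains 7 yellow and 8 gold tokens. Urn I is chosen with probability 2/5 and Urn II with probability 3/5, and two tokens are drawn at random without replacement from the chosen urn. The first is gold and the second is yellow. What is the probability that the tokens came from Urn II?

P(E | Urn I) = 21/80; P(E | Urn II) = 4/15.
P(E) = 2/5·21/80 + 3/5·4/15 = 53/200.
By Bayes' rule, P(Urn II | E) = 4/25 / 53/200 = 32/53 ≈ 0.6038.

32/53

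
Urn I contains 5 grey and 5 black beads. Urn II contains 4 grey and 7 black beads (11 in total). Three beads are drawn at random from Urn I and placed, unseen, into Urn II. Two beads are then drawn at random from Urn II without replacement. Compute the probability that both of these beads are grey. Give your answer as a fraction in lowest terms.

Condition on how many of the transferred beads are grey (from Urn I: 5 grey of 10; then Urn II has 14 total).
  0 grey: C(5,0)C(5,3)/C(10,3) = 1/12; then P = C(4,2)/C(14,2) = 6/91
  1 grey: C(5,1)C(5,2)/C(10,3) = 5/12; then P = C(5,2)/C(14,2) = 10/91
  2 grey: C(5,2)C(5,1)/C(10,3) = 5/12; then P = C(6,2)/C(14,2) = 15/91
  3 grey: C(5,3)C(5,0)/C(10,3) = 1/12; then P = C(7,2)/C(14,2) = 3/13
P(both grey) = 38/273 ≈ 0.1392.

38/273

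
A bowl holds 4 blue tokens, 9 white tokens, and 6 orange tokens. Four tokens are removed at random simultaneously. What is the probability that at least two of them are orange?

Sum the hypergeometric tail for j = 2,…,4 orange tokens.
Favorable = C(6,2)·C(13,2) + C(6,3)·C(13,1) + C(6,4)·C(13,0) = 1445; total = C(19,4) = 3876.
P = 1445/3876 = 85/228 ≈ 0.3728.

85/228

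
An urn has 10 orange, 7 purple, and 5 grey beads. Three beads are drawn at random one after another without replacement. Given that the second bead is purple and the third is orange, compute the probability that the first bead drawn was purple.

3/10

P(first=purple and the second bead is purple and the third is orange) = (7/22)·(6/21)·(10/20) = 1/22.
P(E) = Σ over first color = 3/44 + 1/22 + 5/132 = 5/33.
By Bayes, P(first=purple | E) = 1/22 / 5/33 = 3/10 ≈ 0.3000.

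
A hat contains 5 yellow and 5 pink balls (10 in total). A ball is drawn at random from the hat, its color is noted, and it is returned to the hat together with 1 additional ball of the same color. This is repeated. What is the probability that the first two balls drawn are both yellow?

3/11

After a yellow draw the hat holds 6 yellow out of 11.
P = (5/10)·(6/11) = 3/11 ≈ 0.2727.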